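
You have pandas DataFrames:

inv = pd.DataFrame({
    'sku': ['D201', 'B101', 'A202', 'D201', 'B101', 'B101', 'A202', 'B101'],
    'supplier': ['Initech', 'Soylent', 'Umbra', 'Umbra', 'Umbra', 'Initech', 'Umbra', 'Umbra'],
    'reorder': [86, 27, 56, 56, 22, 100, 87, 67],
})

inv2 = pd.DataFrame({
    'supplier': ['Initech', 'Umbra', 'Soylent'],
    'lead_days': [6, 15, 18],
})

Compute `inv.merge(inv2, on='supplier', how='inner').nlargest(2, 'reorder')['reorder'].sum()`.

merge on 'supplier' (how='inner') → 8 rows:
    sku supplier  reorder  lead_days
0  D201  Initech       86          6
1  B101  Soylent       27         18
2  A202    Umbra       56         15
3  D201    Umbra       56         15
4  B101    Umbra       22         15
5  B101  Initech      100          6
6  A202    Umbra       87         15
7  B101    Umbra       67         15
take 2 rows with largest reorder:
    sku supplier  reorder  lead_days
5  B101  Initech      100          6
6  A202    Umbra       87         15

187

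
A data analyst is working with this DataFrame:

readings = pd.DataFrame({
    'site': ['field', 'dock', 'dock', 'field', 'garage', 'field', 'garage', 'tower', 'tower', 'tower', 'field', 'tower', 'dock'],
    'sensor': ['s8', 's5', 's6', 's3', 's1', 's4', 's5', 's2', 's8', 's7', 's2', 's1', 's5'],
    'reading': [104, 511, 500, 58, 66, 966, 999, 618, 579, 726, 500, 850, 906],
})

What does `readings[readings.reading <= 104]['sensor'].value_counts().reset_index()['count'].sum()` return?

3

filter rows where reading <= 104:
     site sensor  reading
0   field     s8      104
3   field     s3       58
4  garage     s1       66
value_counts of sensor:
sensor
s8    1
s3    1
s1    1
Name: count, dtype: int64
reset_index():
  sensor  count
0     s8      1
1     s3      1
2     s1      1
Then the sum of column 'count': 3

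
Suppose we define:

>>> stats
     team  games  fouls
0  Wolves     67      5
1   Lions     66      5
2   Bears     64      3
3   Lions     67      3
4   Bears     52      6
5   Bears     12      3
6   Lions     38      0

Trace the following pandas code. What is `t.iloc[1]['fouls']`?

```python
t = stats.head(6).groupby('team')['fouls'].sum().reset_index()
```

take first 6 rows:
     team  games  fouls
0  Wolves     67      5
1   Lions     66      5
2   Bears     64      3
3   Lions     67      3
4   Bears     52      6
5   Bears     12      3
group by team, sum of fouls:
team
Bears     12
Lions      8
Wolves     5
Name: fouls, dtype: int64
reset_index():
     team  fouls
0   Bears     12
1   Lions      8
2  Wolves      5
The value at position 1, column 'fouls' is 8.

8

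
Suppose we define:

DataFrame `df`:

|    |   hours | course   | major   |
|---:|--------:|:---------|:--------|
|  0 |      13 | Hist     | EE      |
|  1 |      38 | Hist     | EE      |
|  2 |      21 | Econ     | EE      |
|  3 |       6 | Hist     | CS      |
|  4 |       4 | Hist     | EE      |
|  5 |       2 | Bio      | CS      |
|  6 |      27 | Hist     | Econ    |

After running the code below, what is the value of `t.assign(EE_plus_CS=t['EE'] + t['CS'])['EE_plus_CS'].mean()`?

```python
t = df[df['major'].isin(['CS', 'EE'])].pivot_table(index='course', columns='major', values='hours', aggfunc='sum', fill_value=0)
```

28.0

filter rows where major in ['CS', 'EE']:
   hours course major
0     13   Hist    EE
1     38   Hist    EE
2     21   Econ    EE
3      6   Hist    CS
4      4   Hist    EE
5      2    Bio    CS
pivot: rows=course, cols=major, sum(hours):
major   CS  EE
course        
Bio      2   0
Econ     0  21
Hist     6  55
add column EE_plus_CS = t['EE'] + t['CS']:
major   CS  EE  EE_plus_CS
course                    
Bio      2   0           2
Econ     0  21          21
Hist     6  55          61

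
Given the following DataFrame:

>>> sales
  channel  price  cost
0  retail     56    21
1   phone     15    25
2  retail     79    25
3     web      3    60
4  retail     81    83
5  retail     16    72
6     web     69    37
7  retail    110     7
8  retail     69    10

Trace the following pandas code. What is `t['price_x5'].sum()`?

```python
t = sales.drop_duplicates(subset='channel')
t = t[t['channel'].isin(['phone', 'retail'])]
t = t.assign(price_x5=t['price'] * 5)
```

355

drop duplicate channel (keep=first):
  channel  price  cost
0  retail     56    21
1   phone     15    25
3     web      3    60
filter rows where channel in ['phone', 'retail']:
  channel  price  cost
0  retail     56    21
1   phone     15    25
add column price_x5 = t['price'] * 5:
  channel  price  cost  price_x5
0  retail     56    21       280
1   phone     15    25        75
Then the sum of column 'price_x5': 355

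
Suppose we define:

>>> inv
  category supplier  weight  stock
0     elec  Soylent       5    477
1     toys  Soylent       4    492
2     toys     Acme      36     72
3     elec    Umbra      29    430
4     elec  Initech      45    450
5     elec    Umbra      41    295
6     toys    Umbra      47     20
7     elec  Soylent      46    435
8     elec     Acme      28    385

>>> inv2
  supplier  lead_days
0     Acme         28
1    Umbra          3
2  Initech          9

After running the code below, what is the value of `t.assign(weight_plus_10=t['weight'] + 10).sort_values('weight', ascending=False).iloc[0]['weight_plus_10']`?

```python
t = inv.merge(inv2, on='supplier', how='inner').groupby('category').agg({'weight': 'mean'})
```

merge on 'supplier' (how='inner') → 6 rows:
  category supplier  weight  stock  lead_days
0     toys     Acme      36     72         28
1     elec    Umbra      29    430          3
2     elec  Initech      45    450          9
3     elec    Umbra      41    295          3
4     toys    Umbra      47     20          3
5     elec     Acme      28    385         28
group by category, mean of weight:
          weight
category        
elec       35.75
toys       41.50
add column weight_plus_10 = t['weight'] + 10:
          weight  weight_plus_10
category                        
elec       35.75           45.75
toys       41.50           51.50
sort by weight descending:
          weight  weight_plus_10
category                        
toys       41.50           51.50
elec       35.75           45.75
So iloc[0]['weight_plus_10'] = 51.5.

51.5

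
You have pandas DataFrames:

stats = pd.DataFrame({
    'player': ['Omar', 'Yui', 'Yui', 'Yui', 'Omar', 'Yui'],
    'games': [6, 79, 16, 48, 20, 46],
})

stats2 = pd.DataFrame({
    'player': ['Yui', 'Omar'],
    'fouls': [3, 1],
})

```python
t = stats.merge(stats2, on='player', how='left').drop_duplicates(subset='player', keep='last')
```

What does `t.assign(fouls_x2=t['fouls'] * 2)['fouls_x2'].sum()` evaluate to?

8

merge on 'player' (how='left') → 6 rows:
  player  games  fouls
0   Omar      6      1
1    Yui     79      3
2    Yui     16      3
3    Yui     48      3
4   Omar     20      1
5    Yui     46      3
drop duplicate player (keep=last):
  player  games  fouls
4   Omar     20      1
5    Yui     46      3
add column fouls_x2 = t['fouls'] * 2:
  player  games  fouls  fouls_x2
4   Omar     20      1         2
5    Yui     46      3         6
sum of column 'fouls_x2' → 8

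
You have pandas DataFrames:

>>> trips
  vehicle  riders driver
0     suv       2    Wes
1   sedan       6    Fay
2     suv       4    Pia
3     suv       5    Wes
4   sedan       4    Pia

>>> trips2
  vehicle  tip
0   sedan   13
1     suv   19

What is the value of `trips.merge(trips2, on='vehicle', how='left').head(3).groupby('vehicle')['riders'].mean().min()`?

3.0

merge on 'vehicle' (how='left') → 5 rows:
  vehicle  riders driver  tip
0     suv       2    Wes   19
1   sedan       6    Fay   13
2     suv       4    Pia   19
3     suv       5    Wes   19
4   sedan       4    Pia   13
take first 3 rows:
  vehicle  riders driver  tip
0     suv       2    Wes   19
1   sedan       6    Fay   13
2     suv       4    Pia   19
group by vehicle, mean of riders:
vehicle
sedan    6.0
suv      3.0
Name: riders, dtype: float64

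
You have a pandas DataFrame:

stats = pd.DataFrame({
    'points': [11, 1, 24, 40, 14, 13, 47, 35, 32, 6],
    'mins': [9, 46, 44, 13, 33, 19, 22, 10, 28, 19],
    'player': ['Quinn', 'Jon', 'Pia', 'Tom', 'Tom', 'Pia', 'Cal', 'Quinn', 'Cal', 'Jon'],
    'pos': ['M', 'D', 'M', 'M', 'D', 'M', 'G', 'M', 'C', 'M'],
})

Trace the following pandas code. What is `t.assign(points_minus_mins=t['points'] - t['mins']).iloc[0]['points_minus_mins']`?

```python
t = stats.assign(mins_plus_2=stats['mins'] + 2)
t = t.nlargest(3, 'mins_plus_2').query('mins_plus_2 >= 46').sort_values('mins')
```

add column mins_plus_2 = stats['mins'] + 2:
   points  mins player pos  mins_plus_2
0      11     9  Quinn   M           11
1       1    46    Jon   D           48
2      24    44    Pia   M           46
3      40    13    Tom   M           15
4      14    33    Tom   D           35
5      13    19    Pia   M           21
6      47    22    Cal   G           24
7      35    10  Quinn   M           12
8      32    28    Cal   C           30
9       6    19    Jon   M           21
take 3 rows with largest mins_plus_2:
   points  mins player pos  mins_plus_2
1       1    46    Jon   D           48
2      24    44    Pia   M           46
4      14    33    Tom   D           35
filter rows where mins_plus_2 >= 46:
   points  mins player pos  mins_plus_2
1       1    46    Jon   D           48
2      24    44    Pia   M           46
sort by mins:
   points  mins player pos  mins_plus_2
2      24    44    Pia   M           46
1       1    46    Jon   D           48
add column points_minus_mins = t['points'] - t['mins']:
   points  mins player pos  mins_plus_2  points_minus_mins
2      24    44    Pia   M           46                -20
1       1    46    Jon   D           48                -45
Then the value at position 0, column 'points_minus_mins': -20

-20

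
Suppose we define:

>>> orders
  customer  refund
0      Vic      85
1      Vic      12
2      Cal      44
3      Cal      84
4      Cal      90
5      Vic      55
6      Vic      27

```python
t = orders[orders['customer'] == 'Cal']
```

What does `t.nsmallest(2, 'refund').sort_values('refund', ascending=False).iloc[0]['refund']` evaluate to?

84

filter rows where customer == 'Cal':
  customer  refund
2      Cal      44
3      Cal      84
4      Cal      90
take 2 rows with smallest refund:
  customer  refund
2      Cal      44
3      Cal      84
sort by refund descending:
  customer  refund
3      Cal      84
2      Cal      44
The value at position 0, column 'refund' is 84.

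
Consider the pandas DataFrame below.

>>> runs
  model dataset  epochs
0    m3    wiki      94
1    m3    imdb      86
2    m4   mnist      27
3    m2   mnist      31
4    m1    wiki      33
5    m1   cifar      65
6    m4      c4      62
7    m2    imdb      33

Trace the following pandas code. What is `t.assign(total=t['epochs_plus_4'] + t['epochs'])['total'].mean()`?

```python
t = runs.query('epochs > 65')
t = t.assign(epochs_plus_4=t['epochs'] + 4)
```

184.0

filter rows where epochs > 65:
  model dataset  epochs
0    m3    wiki      94
1    m3    imdb      86
add column epochs_plus_4 = t['epochs'] + 4:
  model dataset  epochs  epochs_plus_4
0    m3    wiki      94             98
1    m3    imdb      86             90
add column total = t['epochs_plus_4'] + t['epochs']:
  model dataset  epochs  epochs_plus_4  total
0    m3    wiki      94             98    192
1    m3    imdb      86             90    176
Reading off the mean of column 'total', we get 184.0.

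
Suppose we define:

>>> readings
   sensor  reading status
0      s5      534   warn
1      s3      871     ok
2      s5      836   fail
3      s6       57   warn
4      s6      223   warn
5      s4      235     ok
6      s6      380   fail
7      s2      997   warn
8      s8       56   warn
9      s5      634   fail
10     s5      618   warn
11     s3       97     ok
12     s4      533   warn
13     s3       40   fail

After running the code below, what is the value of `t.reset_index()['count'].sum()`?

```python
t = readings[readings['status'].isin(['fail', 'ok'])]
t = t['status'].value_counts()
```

filter rows where status in ['fail', 'ok']:
   sensor  reading status
1      s3      871     ok
2      s5      836   fail
5      s4      235     ok
6      s6      380   fail
9      s5      634   fail
11     s3       97     ok
13     s3       40   fail
value_counts of status:
status
fail    4
ok      3
Name: count, dtype: int64
reset_index():
  status  count
0   fail      4
1     ok      3
Hence 7.

7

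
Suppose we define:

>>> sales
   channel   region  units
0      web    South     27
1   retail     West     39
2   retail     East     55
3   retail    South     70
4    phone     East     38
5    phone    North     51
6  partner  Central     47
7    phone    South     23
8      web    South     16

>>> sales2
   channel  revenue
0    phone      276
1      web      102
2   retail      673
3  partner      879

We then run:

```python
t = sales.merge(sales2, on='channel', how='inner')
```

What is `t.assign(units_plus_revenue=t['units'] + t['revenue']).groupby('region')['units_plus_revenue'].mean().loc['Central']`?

merge on 'channel' (how='inner') → 9 rows:
   channel   region  units  revenue
0      web    South     27      102
1   retail     West     39      673
2   retail     East     55      673
3   retail    South     70      673
4    phone     East     38      276
5    phone    North     51      276
6  partner  Central     47      879
7    phone    South     23      276
8      web    South     16      102
add column units_plus_revenue = t['units'] + t['revenue']:
   channel   region  units  revenue  units_plus_revenue
0      web    South     27      102                 129
1   retail     West     39      673                 712
2   retail     East     55      673                 728
3   retail    South     70      673                 743
4    phone     East     38      276                 314
5    phone    North     51      276                 327
6  partner  Central     47      879                 926
7    phone    South     23      276                 299
8      web    South     16      102                 118
group by region, mean of units_plus_revenue:
region
Central    926.00
East       521.00
North      327.00
South      322.25
West       712.00
Name: units_plus_revenue, dtype: float64
Finally, value at index 'Central' = 926.0.

926.0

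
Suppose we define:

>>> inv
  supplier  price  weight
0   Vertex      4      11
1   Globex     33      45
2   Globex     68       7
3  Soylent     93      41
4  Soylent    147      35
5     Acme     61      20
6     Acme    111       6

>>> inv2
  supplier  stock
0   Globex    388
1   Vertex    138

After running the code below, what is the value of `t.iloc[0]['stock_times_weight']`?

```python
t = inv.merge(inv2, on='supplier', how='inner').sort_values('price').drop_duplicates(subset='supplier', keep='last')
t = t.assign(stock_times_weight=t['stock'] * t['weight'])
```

1518

merge on 'supplier' (how='inner') → 3 rows:
  supplier  price  weight  stock
0   Vertex      4      11    138
1   Globex     33      45    388
2   Globex     68       7    388
sort by price:
  supplier  price  weight  stock
0   Vertex      4      11    138
1   Globex     33      45    388
2   Globex     68       7    388
drop duplicate supplier (keep=last):
  supplier  price  weight  stock
0   Vertex      4      11    138
2   Globex     68       7    388
add column stock_times_weight = t['stock'] * t['weight']:
  supplier  price  weight  stock  stock_times_weight
0   Vertex      4      11    138                1518
2   Globex     68       7    388                2716
value at position 0, column 'stock_times_weight' → 1518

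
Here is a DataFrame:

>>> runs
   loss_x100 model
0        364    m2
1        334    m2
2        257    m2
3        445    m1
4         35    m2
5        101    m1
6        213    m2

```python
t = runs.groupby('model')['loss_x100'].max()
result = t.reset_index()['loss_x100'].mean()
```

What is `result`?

404.5

group by model, max of loss_x100:
model
m1    445
m2    364
Name: loss_x100, dtype: int64
reset_index():
  model  loss_x100
0    m1        445
1    m2        364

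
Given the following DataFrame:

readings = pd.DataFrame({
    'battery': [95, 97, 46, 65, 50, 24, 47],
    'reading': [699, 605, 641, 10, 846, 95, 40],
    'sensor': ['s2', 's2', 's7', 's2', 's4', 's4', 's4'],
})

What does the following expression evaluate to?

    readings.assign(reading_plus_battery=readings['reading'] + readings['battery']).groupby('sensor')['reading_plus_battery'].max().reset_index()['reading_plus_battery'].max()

896

add column reading_plus_battery = readings['reading'] + readings['battery']:
   battery  reading sensor  reading_plus_battery
0       95      699     s2                   794
1       97      605     s2                   702
2       46      641     s7                   687
3       65       10     s2                    75
4       50      846     s4                   896
5       24       95     s4                   119
6       47       40     s4                    87
group by sensor, max of reading_plus_battery:
sensor
s2    794
s4    896
s7    687
Name: reading_plus_battery, dtype: int64
reset_index():
  sensor  reading_plus_battery
0     s2                   794
1     s4                   896
2     s7                   687
Hence 896.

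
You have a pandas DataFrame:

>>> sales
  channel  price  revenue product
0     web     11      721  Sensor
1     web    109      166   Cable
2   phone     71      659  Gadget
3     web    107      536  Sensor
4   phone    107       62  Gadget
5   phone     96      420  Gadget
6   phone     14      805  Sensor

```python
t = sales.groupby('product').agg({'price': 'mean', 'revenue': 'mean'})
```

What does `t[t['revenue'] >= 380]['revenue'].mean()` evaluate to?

group by product: mean(price), mean(revenue):
              price     revenue
product                        
Cable    109.000000  166.000000
Gadget    91.333333  380.333333
Sensor    44.000000  687.333333
filter rows where revenue >= 380:
             price     revenue
product                       
Gadget   91.333333  380.333333
Sensor   44.000000  687.333333
So mean() = 533.833333333.

533.833333333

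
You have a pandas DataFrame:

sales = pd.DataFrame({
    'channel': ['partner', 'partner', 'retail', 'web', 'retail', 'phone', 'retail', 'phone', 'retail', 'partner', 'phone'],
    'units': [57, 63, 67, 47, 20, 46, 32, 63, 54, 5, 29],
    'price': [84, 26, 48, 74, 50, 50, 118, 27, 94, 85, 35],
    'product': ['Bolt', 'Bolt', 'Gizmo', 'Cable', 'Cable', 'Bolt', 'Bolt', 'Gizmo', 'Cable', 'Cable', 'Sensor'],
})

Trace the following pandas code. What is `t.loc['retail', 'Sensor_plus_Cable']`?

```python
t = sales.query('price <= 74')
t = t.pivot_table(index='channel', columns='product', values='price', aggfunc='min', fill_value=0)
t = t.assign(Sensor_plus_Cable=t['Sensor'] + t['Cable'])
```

filter rows where price <= 74:
    channel  units  price product
1   partner     63     26    Bolt
2    retail     67     48   Gizmo
3       web     47     74   Cable
4    retail     20     50   Cable
5     phone     46     50    Bolt
7     phone     63     27   Gizmo
10    phone     29     35  Sensor
pivot: rows=channel, cols=product, min(price):
product  Bolt  Cable  Gizmo  Sensor
channel                            
partner    26      0      0       0
phone      50      0     27      35
retail      0     50     48       0
web         0     74      0       0
add column Sensor_plus_Cable = t['Sensor'] + t['Cable']:
product  Bolt  Cable  Gizmo  Sensor  Sensor_plus_Cable
channel                                               
partner    26      0      0       0                  0
phone      50      0     27      35                 35
retail      0     50     48       0                 50
web         0     74      0       0                 74

50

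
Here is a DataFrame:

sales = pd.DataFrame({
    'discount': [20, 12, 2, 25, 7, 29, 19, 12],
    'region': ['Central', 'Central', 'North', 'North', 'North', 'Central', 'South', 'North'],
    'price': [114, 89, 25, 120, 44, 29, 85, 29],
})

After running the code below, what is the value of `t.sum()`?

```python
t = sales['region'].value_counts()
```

8

value_counts of region:
region
North      4
Central    3
South      1
Name: count, dtype: int64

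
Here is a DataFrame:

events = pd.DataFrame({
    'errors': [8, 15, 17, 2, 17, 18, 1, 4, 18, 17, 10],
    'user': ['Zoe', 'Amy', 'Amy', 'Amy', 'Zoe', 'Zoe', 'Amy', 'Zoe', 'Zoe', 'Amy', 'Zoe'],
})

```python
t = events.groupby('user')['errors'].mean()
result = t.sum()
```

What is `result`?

group by user, mean of errors:
user
Amy    10.4
Zoe    12.5
Name: errors, dtype: float64
sum of the resulting series → 22.9

22.9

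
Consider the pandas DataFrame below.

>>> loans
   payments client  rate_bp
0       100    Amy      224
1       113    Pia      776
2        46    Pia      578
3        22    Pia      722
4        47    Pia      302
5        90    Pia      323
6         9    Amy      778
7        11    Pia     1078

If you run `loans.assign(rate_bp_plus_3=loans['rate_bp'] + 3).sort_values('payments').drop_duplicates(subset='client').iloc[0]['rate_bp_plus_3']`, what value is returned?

781

add column rate_bp_plus_3 = loans['rate_bp'] + 3:
   payments client  rate_bp  rate_bp_plus_3
0       100    Amy      224             227
1       113    Pia      776             779
2        46    Pia      578             581
3        22    Pia      722             725
4        47    Pia      302             305
5        90    Pia      323             326
6         9    Amy      778             781
7        11    Pia     1078            1081
sort by payments:
   payments client  rate_bp  rate_bp_plus_3
6         9    Amy      778             781
7        11    Pia     1078            1081
3        22    Pia      722             725
2        46    Pia      578             581
4        47    Pia      302             305
5        90    Pia      323             326
0       100    Amy      224             227
1       113    Pia      776             779
drop duplicate client (keep=first):
   payments client  rate_bp  rate_bp_plus_3
6         9    Amy      778             781
7        11    Pia     1078            1081
Hence 781.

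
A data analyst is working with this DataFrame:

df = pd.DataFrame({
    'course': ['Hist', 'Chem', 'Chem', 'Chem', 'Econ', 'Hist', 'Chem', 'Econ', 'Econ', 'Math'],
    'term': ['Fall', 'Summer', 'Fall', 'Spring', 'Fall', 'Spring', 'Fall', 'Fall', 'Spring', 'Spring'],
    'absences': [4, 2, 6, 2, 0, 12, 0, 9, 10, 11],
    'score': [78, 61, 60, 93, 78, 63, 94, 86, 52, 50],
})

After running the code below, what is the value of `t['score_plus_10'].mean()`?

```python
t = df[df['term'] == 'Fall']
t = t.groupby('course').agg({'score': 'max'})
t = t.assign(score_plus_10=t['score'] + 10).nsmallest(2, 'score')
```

92.0

filter rows where term == 'Fall':
  course  term  absences  score
0   Hist  Fall         4     78
2   Chem  Fall         6     60
4   Econ  Fall         0     78
6   Chem  Fall         0     94
7   Econ  Fall         9     86
group by course, max of score:
        score
course       
Chem       94
Econ       86
Hist       78
add column score_plus_10 = t['score'] + 10:
        score  score_plus_10
course                      
Chem       94            104
Econ       86             96
Hist       78             88
take 2 rows with smallest score:
        score  score_plus_10
course                      
Hist       78             88
Econ       86             96
So mean() = 92.0.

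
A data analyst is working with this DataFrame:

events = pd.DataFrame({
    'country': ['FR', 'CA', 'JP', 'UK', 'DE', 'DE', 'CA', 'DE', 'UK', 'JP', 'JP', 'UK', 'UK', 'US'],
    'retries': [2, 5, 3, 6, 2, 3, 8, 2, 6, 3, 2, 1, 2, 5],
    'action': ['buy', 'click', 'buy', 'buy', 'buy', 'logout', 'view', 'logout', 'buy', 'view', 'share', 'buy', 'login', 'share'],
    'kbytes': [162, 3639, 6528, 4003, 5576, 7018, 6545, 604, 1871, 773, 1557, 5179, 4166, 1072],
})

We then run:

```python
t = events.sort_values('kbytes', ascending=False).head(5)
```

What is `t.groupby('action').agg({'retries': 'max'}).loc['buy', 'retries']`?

sort by kbytes descending:
   country  retries  action  kbytes
5       DE        3  logout    7018
6       CA        8    view    6545
2       JP        3     buy    6528
4       DE        2     buy    5576
11      UK        1     buy    5179
12      UK        2   login    4166
3       UK        6     buy    4003
1       CA        5   click    3639
8       UK        6     buy    1871
10      JP        2   share    1557
13      US        5   share    1072
9       JP        3    view     773
7       DE        2  logout     604
0       FR        2     buy     162
take first 5 rows:
   country  retries  action  kbytes
5       DE        3  logout    7018
6       CA        8    view    6545
2       JP        3     buy    6528
4       DE        2     buy    5576
11      UK        1     buy    5179
group by action, max of retries:
        retries
action         
buy           3
logout        3
view          8
So loc['buy', 'retries'] = 3.

3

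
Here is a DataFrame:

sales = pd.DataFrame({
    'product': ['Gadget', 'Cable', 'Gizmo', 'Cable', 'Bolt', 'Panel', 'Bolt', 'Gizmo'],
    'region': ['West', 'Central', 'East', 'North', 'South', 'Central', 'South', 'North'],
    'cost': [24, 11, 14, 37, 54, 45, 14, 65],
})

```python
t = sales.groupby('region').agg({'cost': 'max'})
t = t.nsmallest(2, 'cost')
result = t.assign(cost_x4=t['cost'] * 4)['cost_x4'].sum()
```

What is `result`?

152

group by region, max of cost:
         cost
region       
Central    45
East       14
North      65
South      54
West       24
take 2 rows with smallest cost:
        cost
region      
East      14
West      24
add column cost_x4 = t['cost'] * 4:
        cost  cost_x4
region               
East      14       56
West      24       96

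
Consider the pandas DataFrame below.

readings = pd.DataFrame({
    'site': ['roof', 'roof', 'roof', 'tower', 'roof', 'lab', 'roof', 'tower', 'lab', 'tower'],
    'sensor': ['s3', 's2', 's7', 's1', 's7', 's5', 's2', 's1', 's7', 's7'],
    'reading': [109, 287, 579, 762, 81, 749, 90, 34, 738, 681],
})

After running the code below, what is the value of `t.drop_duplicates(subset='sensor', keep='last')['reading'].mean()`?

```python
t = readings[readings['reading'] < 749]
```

228.5

filter rows where reading < 749:
    site sensor  reading
0   roof     s3      109
1   roof     s2      287
2   roof     s7      579
4   roof     s7       81
6   roof     s2       90
7  tower     s1       34
8    lab     s7      738
9  tower     s7      681
drop duplicate sensor (keep=last):
    site sensor  reading
0   roof     s3      109
6   roof     s2       90
7  tower     s1       34
9  tower     s7      681
So mean() = 228.5.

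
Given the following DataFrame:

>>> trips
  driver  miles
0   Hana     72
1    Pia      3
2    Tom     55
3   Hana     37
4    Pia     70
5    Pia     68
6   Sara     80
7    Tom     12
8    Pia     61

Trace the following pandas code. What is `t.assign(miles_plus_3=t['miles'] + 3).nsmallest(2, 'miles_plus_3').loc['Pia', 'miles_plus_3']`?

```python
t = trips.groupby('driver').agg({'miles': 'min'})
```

6

group by driver, min of miles:
        miles
driver       
Hana       37
Pia         3
Sara       80
Tom        12
add column miles_plus_3 = t['miles'] + 3:
        miles  miles_plus_3
driver                     
Hana       37            40
Pia         3             6
Sara       80            83
Tom        12            15
take 2 rows with smallest miles_plus_3:
        miles  miles_plus_3
driver                     
Pia         3             6
Tom        12            15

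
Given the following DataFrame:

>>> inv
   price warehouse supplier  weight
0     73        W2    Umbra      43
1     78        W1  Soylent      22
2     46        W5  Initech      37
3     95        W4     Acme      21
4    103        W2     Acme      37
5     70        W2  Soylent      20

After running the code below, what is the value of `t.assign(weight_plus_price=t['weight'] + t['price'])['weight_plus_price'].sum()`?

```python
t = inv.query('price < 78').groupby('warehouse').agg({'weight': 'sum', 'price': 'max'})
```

filter rows where price < 78:
   price warehouse supplier  weight
0     73        W2    Umbra      43
2     46        W5  Initech      37
5     70        W2  Soylent      20
group by warehouse: sum(weight), max(price):
           weight  price
warehouse               
W2             63     73
W5             37     46
add column weight_plus_price = t['weight'] + t['price']:
           weight  price  weight_plus_price
warehouse                                  
W2             63     73                136
W5             37     46                 83

219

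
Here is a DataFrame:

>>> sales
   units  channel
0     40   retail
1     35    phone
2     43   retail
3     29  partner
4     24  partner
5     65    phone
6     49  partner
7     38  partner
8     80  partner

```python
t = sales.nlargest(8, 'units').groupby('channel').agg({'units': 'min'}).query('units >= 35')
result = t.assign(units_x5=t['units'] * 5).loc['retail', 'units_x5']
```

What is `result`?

take 8 rows with largest units:
   units  channel
8     80  partner
5     65    phone
6     49  partner
2     43   retail
0     40   retail
7     38  partner
1     35    phone
3     29  partner
group by channel, min of units:
         units
channel       
partner     29
phone       35
retail      40
filter rows where units >= 35:
         units
channel       
phone       35
retail      40
add column units_x5 = t['units'] * 5:
         units  units_x5
channel                 
phone       35       175
retail      40       200

200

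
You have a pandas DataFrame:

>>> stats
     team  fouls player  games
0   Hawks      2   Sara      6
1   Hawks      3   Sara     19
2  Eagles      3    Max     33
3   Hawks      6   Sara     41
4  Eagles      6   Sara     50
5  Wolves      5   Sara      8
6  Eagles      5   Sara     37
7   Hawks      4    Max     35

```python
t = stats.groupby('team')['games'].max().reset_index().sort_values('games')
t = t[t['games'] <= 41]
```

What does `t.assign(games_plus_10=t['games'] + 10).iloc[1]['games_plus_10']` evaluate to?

51

group by team, max of games:
team
Eagles    50
Hawks     41
Wolves     8
Name: games, dtype: int64
reset_index():
     team  games
0  Eagles     50
1   Hawks     41
2  Wolves      8
sort by games:
     team  games
2  Wolves      8
1   Hawks     41
0  Eagles     50
filter rows where games <= 41:
     team  games
2  Wolves      8
1   Hawks     41
add column games_plus_10 = t['games'] + 10:
     team  games  games_plus_10
2  Wolves      8             18
1   Hawks     41             51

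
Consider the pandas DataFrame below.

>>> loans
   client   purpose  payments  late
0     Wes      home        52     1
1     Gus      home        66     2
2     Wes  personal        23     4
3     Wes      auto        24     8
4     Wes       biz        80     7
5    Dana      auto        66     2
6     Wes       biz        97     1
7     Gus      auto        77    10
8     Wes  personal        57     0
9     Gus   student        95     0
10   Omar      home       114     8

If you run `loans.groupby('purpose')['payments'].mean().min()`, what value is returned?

group by purpose, mean of payments:
purpose
auto        55.666667
biz         88.500000
home        77.333333
personal    40.000000
student     95.000000
Name: payments, dtype: float64

40.0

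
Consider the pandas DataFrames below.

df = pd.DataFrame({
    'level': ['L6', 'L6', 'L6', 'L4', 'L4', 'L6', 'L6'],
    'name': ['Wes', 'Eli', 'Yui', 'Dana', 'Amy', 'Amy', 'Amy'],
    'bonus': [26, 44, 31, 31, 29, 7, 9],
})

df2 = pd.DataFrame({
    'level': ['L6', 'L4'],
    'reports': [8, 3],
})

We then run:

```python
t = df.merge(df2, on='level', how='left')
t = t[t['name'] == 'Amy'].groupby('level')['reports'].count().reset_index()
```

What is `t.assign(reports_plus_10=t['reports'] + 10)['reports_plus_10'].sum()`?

merge on 'level' (how='left') → 7 rows:
  level  name  bonus  reports
0    L6   Wes     26        8
1    L6   Eli     44        8
2    L6   Yui     31        8
3    L4  Dana     31        3
4    L4   Amy     29        3
5    L6   Amy      7        8
6    L6   Amy      9        8
filter rows where name == 'Amy':
  level name  bonus  reports
4    L4  Amy     29        3
5    L6  Amy      7        8
6    L6  Amy      9        8
group by level, count of reports:
level
L4    1
L6    2
Name: reports, dtype: int64
reset_index():
  level  reports
0    L4        1
1    L6        2
add column reports_plus_10 = t['reports'] + 10:
  level  reports  reports_plus_10
0    L4        1               11
1    L6        2               12
Finally, sum of column 'reports_plus_10' = 23.

23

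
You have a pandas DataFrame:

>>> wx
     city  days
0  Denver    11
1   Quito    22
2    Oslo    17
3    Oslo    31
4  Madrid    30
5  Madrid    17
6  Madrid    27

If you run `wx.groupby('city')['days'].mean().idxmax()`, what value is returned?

Madrid

group by city, mean of days:
city
Denver    11.000000
Madrid    24.666667
Oslo      24.000000
Quito     22.000000
Name: days, dtype: float64
label with the largest value → Madrid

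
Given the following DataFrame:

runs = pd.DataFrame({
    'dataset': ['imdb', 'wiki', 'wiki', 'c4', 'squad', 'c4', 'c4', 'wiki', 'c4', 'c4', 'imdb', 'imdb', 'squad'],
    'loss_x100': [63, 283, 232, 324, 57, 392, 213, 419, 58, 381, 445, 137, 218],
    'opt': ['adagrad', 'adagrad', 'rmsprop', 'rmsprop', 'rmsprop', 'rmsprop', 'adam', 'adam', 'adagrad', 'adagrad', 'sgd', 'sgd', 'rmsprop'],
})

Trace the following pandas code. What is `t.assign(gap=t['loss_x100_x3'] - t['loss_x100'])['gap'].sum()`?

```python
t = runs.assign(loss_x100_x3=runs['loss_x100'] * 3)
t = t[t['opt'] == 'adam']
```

add column loss_x100_x3 = runs['loss_x100'] * 3:
   dataset  loss_x100      opt  loss_x100_x3
0     imdb         63  adagrad           189
1     wiki        283  adagrad           849
2     wiki        232  rmsprop           696
3       c4        324  rmsprop           972
4    squad         57  rmsprop           171
5       c4        392  rmsprop          1176
6       c4        213     adam           639
7     wiki        419     adam          1257
8       c4         58  adagrad           174
9       c4        381  adagrad          1143
10    imdb        445      sgd          1335
11    imdb        137      sgd           411
12   squad        218  rmsprop           654
filter rows where opt == 'adam':
  dataset  loss_x100   opt  loss_x100_x3
6      c4        213  adam           639
7    wiki        419  adam          1257
add column gap = t['loss_x100_x3'] - t['loss_x100']:
  dataset  loss_x100   opt  loss_x100_x3  gap
6      c4        213  adam           639  426
7    wiki        419  adam          1257  838
Finally, sum of column 'gap' = 1264.

1264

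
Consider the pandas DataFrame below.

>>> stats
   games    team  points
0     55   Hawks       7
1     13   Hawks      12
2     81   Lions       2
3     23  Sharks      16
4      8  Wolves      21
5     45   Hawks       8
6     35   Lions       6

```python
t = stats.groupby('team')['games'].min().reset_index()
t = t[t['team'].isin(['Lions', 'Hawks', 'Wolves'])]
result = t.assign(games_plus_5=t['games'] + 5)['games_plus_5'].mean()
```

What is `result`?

23.6666666667

group by team, min of games:
team
Hawks     13
Lions     35
Sharks    23
Wolves     8
Name: games, dtype: int64
reset_index():
     team  games
0   Hawks     13
1   Lions     35
2  Sharks     23
3  Wolves      8
filter rows where team in ['Lions', 'Hawks', 'Wolves']:
     team  games
0   Hawks     13
1   Lions     35
3  Wolves      8
add column games_plus_5 = t['games'] + 5:
     team  games  games_plus_5
0   Hawks     13            18
1   Lions     35            40
3  Wolves      8            13
The mean of column 'games_plus_5' is 23.6666666667.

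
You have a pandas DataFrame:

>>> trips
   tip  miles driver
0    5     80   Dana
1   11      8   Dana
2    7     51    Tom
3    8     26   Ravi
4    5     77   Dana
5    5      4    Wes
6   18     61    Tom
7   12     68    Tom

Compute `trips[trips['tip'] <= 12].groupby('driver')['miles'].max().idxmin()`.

filter rows where tip <= 12:
   tip  miles driver
0    5     80   Dana
1   11      8   Dana
2    7     51    Tom
3    8     26   Ravi
4    5     77   Dana
5    5      4    Wes
7   12     68    Tom
group by driver, max of miles:
driver
Dana    80
Ravi    26
Tom     68
Wes      4
Name: miles, dtype: int64
Reading off the label with the smallest value, we get Wes.

Wes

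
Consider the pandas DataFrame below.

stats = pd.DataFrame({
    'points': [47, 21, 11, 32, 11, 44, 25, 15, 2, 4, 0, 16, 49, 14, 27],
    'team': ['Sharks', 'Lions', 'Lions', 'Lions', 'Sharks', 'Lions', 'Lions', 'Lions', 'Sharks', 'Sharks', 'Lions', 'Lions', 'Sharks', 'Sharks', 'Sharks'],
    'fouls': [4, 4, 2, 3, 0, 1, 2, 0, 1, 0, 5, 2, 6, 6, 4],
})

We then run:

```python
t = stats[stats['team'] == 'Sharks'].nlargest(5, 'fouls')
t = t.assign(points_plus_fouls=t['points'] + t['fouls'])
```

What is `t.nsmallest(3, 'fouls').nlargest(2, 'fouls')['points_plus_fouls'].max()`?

51

filter rows where team == 'Sharks':
    points    team  fouls
0       47  Sharks      4
4       11  Sharks      0
8        2  Sharks      1
9        4  Sharks      0
12      49  Sharks      6
13      14  Sharks      6
14      27  Sharks      4
take 5 rows with largest fouls:
    points    team  fouls
12      49  Sharks      6
13      14  Sharks      6
0       47  Sharks      4
14      27  Sharks      4
8        2  Sharks      1
add column points_plus_fouls = t['points'] + t['fouls']:
    points    team  fouls  points_plus_fouls
12      49  Sharks      6                 55
13      14  Sharks      6                 20
0       47  Sharks      4                 51
14      27  Sharks      4                 31
8        2  Sharks      1                  3
take 3 rows with smallest fouls:
    points    team  fouls  points_plus_fouls
8        2  Sharks      1                  3
0       47  Sharks      4                 51
14      27  Sharks      4                 31
take 2 rows with largest fouls:
    points    team  fouls  points_plus_fouls
0       47  Sharks      4                 51
14      27  Sharks      4                 31
So max() = 51.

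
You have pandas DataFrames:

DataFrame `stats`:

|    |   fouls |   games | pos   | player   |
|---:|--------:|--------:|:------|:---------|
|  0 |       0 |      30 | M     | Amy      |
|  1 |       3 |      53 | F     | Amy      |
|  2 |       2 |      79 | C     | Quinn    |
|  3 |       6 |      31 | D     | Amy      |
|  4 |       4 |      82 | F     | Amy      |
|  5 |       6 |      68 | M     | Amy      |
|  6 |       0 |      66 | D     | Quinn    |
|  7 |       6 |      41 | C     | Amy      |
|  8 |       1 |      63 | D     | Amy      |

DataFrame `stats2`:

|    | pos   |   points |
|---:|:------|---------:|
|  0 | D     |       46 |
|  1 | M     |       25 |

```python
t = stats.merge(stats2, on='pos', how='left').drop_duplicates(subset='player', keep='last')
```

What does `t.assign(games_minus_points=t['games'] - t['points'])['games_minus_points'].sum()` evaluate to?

merge on 'pos' (how='left') → 9 rows:
   fouls  games pos player  points
0      0     30   M    Amy    25.0
1      3     53   F    Amy     NaN
2      2     79   C  Quinn     NaN
3      6     31   D    Amy    46.0
4      4     82   F    Amy     NaN
5      6     68   M    Amy    25.0
6      0     66   D  Quinn    46.0
7      6     41   C    Amy     NaN
8      1     63   D    Amy    46.0
drop duplicate player (keep=last):
   fouls  games pos player  points
6      0     66   D  Quinn    46.0
8      1     63   D    Amy    46.0
add column games_minus_points = t['games'] - t['points']:
   fouls  games pos player  points  games_minus_points
6      0     66   D  Quinn    46.0                20.0
8      1     63   D    Amy    46.0                17.0
The sum of column 'games_minus_points' is 37.0.

37.0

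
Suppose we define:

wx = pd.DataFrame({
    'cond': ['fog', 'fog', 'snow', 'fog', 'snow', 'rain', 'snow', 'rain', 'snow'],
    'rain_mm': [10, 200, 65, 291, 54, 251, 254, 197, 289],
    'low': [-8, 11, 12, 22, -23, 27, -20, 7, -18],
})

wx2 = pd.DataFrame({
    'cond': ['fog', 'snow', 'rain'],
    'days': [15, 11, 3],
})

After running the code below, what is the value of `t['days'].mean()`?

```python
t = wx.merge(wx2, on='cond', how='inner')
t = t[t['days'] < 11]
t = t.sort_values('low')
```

merge on 'cond' (how='inner') → 9 rows:
   cond  rain_mm  low  days
0   fog       10   -8    15
1   fog      200   11    15
2  snow       65   12    11
3   fog      291   22    15
4  snow       54  -23    11
5  rain      251   27     3
6  snow      254  -20    11
7  rain      197    7     3
8  snow      289  -18    11
filter rows where days < 11:
   cond  rain_mm  low  days
5  rain      251   27     3
7  rain      197    7     3
sort by low:
   cond  rain_mm  low  days
7  rain      197    7     3
5  rain      251   27     3

3.0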